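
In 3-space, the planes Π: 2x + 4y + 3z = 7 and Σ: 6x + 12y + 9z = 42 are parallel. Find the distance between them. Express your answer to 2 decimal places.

Rescale Σ by 1/3: 2x + 4y + 3z = 14. Then distance = |7 − 14| / √29 ≈ 1.30.

1.30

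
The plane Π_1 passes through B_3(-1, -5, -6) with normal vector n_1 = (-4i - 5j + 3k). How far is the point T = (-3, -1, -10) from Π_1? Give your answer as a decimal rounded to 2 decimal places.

Π_1: n_1·r = n_1·B_3 gives -4x - 5y + 3z = 11.
n·T − d = (-4)·(-3) + (-5)·(-1) + (3)·(-10) − 11 = -24; |n| = √50.
Distance = |-24| / √50 = 24/√50 ≈ 3.39.

3.39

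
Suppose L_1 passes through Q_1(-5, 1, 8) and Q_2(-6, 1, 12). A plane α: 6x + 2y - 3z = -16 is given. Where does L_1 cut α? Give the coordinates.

(-3, 1, 0)

A direction vector for L_1 is Q_2 − Q_1 = (-1, 0, 4).
Substitute r = (-5, 1, 8) + t(-1, 0, 4) into the plane: -52 + (-18)t = -16, so t = -2.
Intersection: (-5, 1, 8) + (-2)·(-1, 0, 4) = (-3, 1, 0).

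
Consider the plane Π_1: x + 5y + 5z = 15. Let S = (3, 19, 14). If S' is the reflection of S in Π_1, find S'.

(-3, -11, -16)

λ = (n·S − d)/|n|² = (168 − 15)/51 = 3.
Reflection = S − 2λn = (3, 19, 14) − 6·(1, 5, 5) = (-3, -11, -16).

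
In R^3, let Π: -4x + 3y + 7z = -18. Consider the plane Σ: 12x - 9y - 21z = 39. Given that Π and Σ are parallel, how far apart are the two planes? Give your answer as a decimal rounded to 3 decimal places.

0.581

Rescale Σ by 1/(-3): -4x + 3y + 7z = -13. Then distance = |-18 − (-13)| / √74 ≈ 0.581.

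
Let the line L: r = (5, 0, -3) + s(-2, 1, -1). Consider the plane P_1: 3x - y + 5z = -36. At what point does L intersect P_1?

Substitute r = (5, 0, -3) + t(-2, 1, -1) into the plane: 0 + (-12)t = -36, so t = 3.
Intersection: (5, 0, -3) + 3·(-2, 1, -1) = (-1, 3, -6).

(-1, 3, -6)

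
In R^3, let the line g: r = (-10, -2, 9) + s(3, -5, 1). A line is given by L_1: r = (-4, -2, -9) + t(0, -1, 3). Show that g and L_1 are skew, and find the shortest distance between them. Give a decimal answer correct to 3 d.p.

Common perpendicular direction n = (3, -5, 1) × (0, -1, 3) = (-14, -9, -3).
With w = (-4, -2, -9) − (-10, -2, 9) = (6, 0, -18), w · n = -30.
Since n ≠ 0 the lines are not parallel, and w · n = -30 ≠ 0 so they do not intersect; hence they are skew.
Distance = |w · n| / |n| = |-30| / √286 ≈ 1.774.

1.774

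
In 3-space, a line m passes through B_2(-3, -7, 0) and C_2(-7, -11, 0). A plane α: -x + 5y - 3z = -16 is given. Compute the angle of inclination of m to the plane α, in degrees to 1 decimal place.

28.6

A direction vector for m is C_2 − B_2 = (-4, -4, 0).
sin θ = |n·v| / (|n||v|) = |-16| / (√35 · √32) = 0.47809.
θ ≈ 28.6°.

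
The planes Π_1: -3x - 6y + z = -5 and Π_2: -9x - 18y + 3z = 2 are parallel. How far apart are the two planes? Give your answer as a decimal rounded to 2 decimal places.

0.84

Rescale Π_2 by 1/3: -3x - 6y + z = 2/3. Then distance = |-5 − (2/3)| / √46 ≈ 0.84.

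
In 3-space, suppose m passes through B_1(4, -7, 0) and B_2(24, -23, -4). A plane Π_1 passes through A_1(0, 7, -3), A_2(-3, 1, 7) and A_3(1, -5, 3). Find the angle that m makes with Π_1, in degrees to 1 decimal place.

A direction vector for m is B_2 − B_1 = (20, -16, -4).
A_1A_2 = (-3, -6, 10), A_1A_3 = (1, -12, 6); a normal to Π_1 is A_1A_2 × A_1A_3 = (84, 28, 42).
Using A_1: Π_1 has equation 84x + 28y + 42z = 70.
sin θ = |n·v| / (|n||v|) = |1064| / (√9604 · √672) = 0.41882.
θ ≈ 24.8°.

24.8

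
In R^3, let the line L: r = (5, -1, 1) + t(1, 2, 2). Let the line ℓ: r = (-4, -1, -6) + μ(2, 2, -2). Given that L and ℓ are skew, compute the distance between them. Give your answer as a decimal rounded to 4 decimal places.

8.4330

Common perpendicular direction n = (1, 2, 2) × (2, 2, -2) = (-8, 6, -2).
With w = (-4, -1, -6) − (5, -1, 1) = (-9, 0, -7), w · n = 86.
Distance = |w · n| / |n| = |86| / √104 ≈ 8.4330.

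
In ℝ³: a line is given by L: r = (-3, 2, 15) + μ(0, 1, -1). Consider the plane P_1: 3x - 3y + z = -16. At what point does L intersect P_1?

Substitute r = (-3, 2, 15) + t(0, 1, -1) into the plane: 0 + (-4)t = -16, so t = 4.
Intersection: (-3, 2, 15) + 4·(0, 1, -1) = (-3, 6, 11).

(-3, 6, 11)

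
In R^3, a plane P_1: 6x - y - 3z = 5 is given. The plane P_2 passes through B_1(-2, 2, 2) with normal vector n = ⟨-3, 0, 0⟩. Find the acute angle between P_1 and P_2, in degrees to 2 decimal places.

P_2: n·r = n·B_1 gives -3x = 6.
cos θ = |n₁·n₂| / (|n₁||n₂|) = |-18| / (√46 · √9).
θ = arccos(0.88465) ≈ 27.79°.

27.79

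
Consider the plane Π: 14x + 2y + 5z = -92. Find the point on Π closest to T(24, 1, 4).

Foot = T − λn with λ = (n·T − d)/|n|² = (358 − (-92))/225 = 2.
Foot = (24, 1, 4) − 2·(14, 2, 5) = (-4, -3, -6).

(-4, -3, -6)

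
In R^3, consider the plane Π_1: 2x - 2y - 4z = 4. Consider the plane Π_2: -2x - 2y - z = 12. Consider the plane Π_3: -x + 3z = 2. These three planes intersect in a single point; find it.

(-2, -4, 0)

Solving the 3×3 linear system 2x - 2y - 4z = 4, -2x - 2y - z = 12, -x + 3z = 2 (e.g. by elimination or Cramer's rule, determinant = -18) gives (-2, -4, 0).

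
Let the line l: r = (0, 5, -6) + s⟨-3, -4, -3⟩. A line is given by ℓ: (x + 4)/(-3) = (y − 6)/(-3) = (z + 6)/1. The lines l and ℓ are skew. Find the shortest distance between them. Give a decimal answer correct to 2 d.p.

3.57

ℓ has direction (-3, -3, 1) through (-4, 6, -6).
Common perpendicular direction n = (-3, -4, -3) × (-3, -3, 1) = (-13, 12, -3).
With w = (-4, 6, -6) − (0, 5, -6) = (-4, 1, 0), w · n = 64.
Distance = |w · n| / |n| = |64| / √322 ≈ 3.57.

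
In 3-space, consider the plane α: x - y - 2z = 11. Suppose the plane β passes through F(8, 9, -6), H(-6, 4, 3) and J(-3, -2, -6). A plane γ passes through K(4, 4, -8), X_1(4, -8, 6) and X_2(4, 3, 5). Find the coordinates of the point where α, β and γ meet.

(4, 5, -6)

FH = (-14, -5, 9), FJ = (-11, -11, 0); a normal to β is FH × FJ = (99, -99, 99).
Using F: β has equation 99x - 99y + 99z = -693.
KX_1 = (0, -12, 14), KX_2 = (0, -1, 13); a normal to γ is KX_1 × KX_2 = (-142, 0, 0).
Using K: γ has equation -142x = -568.
Solving the 3×3 linear system x - y - 2z = 11, 99x - 99y + 99z = -693, -142x = -568 (e.g. by elimination or Cramer's rule, determinant = 42174) gives (4, 5, -6).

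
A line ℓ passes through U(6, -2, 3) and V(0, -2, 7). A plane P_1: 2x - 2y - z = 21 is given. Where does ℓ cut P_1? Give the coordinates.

A direction vector for ℓ is V − U = (-6, 0, 4).
Substitute r = (6, -2, 3) + t(-6, 0, 4) into the plane: 13 + (-16)t = 21, so t = -1/2.
Intersection: (6, -2, 3) + (-1/2)·(-6, 0, 4) = (9, -2, 1).

(9, -2, 1)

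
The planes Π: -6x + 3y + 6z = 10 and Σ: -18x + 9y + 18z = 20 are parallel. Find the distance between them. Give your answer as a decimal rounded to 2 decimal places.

0.37

Rescale Σ by 1/3: -6x + 3y + 6z = 20/3. Then distance = |10 − (20/3)| / √81 ≈ 0.37.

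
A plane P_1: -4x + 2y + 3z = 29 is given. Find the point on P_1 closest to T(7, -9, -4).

(-5, -3, 5)

Foot = T − λn with λ = (n·T − d)/|n|² = (-58 − 29)/29 = -3.
Foot = (7, -9, -4) − (-3)·(-4, 2, 3) = (-5, -3, 5).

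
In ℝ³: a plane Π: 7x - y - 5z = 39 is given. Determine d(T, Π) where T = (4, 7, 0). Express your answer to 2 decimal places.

n·T − d = (7)·(4) + (-1)·(7) + (-5)·(0) − 39 = -18; |n| = √75.
Distance = |-18| / √75 = 18/√75 ≈ 2.08.

2.08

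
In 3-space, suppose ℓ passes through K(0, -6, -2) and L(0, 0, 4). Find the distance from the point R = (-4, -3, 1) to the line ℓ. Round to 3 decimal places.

A direction vector for ℓ is L − K = (0, 6, 6).
Taking (0, -6, -2) on ℓ with direction v = (0, 6, 6): w = R − (0, -6, -2) = (-4, 3, 3), and w × v = (0, 24, -24).
Distance = |w × v| / |v| = √1152 / √72 ≈ 4.000.

4.000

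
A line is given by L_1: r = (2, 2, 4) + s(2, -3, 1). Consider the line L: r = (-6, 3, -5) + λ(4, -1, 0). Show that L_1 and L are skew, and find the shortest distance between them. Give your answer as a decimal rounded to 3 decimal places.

8.690

Common perpendicular direction n = (2, -3, 1) × (4, -1, 0) = (1, 4, 10).
With w = (-6, 3, -5) − (2, 2, 4) = (-8, 1, -9), w · n = -94.
Since n ≠ 0 the lines are not parallel, and w · n = -94 ≠ 0 so they do not intersect; hence they are skew.
Distance = |w · n| / |n| = |-94| / √117 ≈ 8.690.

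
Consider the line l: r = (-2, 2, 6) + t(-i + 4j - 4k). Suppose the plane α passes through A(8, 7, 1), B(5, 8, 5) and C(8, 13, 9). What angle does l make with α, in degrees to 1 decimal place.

AB = (-3, 1, 4), AC = (0, 6, 8); a normal to α is AB × AC = (-16, 24, -18).
Using A: α has equation -16x + 24y - 18z = 22.
sin θ = |n·v| / (|n||v|) = |184| / (√1156 · √33) = 0.94207.
θ ≈ 70.4°.

70.4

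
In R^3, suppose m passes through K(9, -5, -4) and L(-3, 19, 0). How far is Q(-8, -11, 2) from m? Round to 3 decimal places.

18.746

A direction vector for m is L − K = (-12, 24, 4).
Taking (9, -5, -4) on m with direction v = (-12, 24, 4): w = Q − (9, -5, -4) = (-17, -6, 6), and w × v = (-168, -4, -480).
Distance = |w × v| / |v| = √258640 / √736 ≈ 18.746.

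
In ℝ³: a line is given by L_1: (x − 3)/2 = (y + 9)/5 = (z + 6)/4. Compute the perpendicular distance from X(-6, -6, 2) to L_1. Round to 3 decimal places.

L_1 has direction (2, 5, 4) through (3, -9, -6).
Taking (3, -9, -6) on L_1 with direction v = (2, 5, 4): w = X − (3, -9, -6) = (-9, 3, 8), and w × v = (-28, 52, -51).
Distance = |w × v| / |v| = √6089 / √45 ≈ 11.632.

11.632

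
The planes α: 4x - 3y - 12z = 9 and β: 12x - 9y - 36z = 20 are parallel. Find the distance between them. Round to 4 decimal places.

Rescale β by 1/3: 4x - 3y - 12z = 20/3. Then distance = |9 − (20/3)| / √169 ≈ 0.1795.

0.1795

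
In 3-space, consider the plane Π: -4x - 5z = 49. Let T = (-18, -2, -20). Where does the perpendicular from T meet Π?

Foot = T − λn with λ = (n·T − d)/|n|² = (172 − 49)/41 = 3.
Foot = (-18, -2, -20) − 3·(-4, 0, -5) = (-6, -2, -5).

(-6, -2, -5)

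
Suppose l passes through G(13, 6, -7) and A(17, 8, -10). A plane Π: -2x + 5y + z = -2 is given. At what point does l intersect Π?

(9, 4, -4)

A direction vector for l is A − G = (4, 2, -3).
Substitute r = (13, 6, -7) + t(4, 2, -3) into the plane: -3 + (-1)t = -2, so t = -1.
Intersection: (13, 6, -7) + (-1)·(4, 2, -3) = (9, 4, -4).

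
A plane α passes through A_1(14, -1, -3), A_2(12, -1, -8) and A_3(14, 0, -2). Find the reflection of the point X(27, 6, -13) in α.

(-3, -6, -1)

A_1A_2 = (-2, 0, -5), A_1A_3 = (0, 1, 1); a normal to α is A_1A_2 × A_1A_3 = (5, 2, -2).
Using A_1: α has equation 5x + 2y - 2z = 74.
λ = (n·X − d)/|n|² = (173 − 74)/33 = 3.
Reflection = X − 2λn = (27, 6, -13) − 6·(5, 2, -2) = (-3, -6, -1).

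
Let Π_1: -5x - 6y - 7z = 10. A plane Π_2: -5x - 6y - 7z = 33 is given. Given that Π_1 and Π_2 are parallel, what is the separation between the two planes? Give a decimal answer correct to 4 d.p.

Same normal n = (-5, -6, -7) with |n| = √110; distance = |10 − 33| / |n| = 23/√110 ≈ 2.1930.

2.1930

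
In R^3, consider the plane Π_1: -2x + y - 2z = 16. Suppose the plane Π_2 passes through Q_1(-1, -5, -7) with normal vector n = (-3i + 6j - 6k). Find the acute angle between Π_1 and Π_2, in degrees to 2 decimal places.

27.27

Π_2: n·r = n·Q_1 gives -3x + 6y - 6z = 15.
cos θ = |n₁·n₂| / (|n₁||n₂|) = |24| / (√9 · √81).
θ = arccos(0.88889) ≈ 27.27°.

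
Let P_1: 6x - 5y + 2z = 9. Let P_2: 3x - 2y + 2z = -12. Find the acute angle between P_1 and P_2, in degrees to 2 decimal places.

15.71

cos θ = |n₁·n₂| / (|n₁||n₂|) = |32| / (√65 · √17).
θ = arccos(0.96265) ≈ 15.71°.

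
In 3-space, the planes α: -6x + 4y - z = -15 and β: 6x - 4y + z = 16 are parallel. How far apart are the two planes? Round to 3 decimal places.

0.137

Rescale β by 1/(-1): -6x + 4y - z = -16. Then distance = |-15 − (-16)| / √53 ≈ 0.137.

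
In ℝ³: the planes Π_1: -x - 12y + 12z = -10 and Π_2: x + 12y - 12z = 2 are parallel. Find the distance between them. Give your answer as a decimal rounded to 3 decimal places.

0.471

Rescale Π_2 by 1/(-1): -x - 12y + 12z = -2. Then distance = |-10 − (-2)| / √289 ≈ 0.471.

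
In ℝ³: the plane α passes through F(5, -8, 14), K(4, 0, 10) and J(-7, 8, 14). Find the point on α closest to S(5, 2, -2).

FK = (-1, 8, -4), FJ = (-12, 16, 0); a normal to α is FK × FJ = (64, 48, 80).
Using F: α has equation 64x + 48y + 80z = 1056.
Foot = S − λn with λ = (n·S − d)/|n|² = (256 − 1056)/12800 = -1/16.
Foot = (5, 2, -2) − (-1/16)·(64, 48, 80) = (9, 5, 3).

(9, 5, 3)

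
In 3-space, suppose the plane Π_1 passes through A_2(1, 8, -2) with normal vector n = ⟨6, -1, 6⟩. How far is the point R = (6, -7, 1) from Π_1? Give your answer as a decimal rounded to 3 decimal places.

Π_1: n·r = n·A_2 gives 6x - y + 6z = -14.
n·R − d = (6)·(6) + (-1)·(-7) + (6)·(1) − (-14) = 63; |n| = √73.
Distance = |63| / √73 = 63/√73 ≈ 7.374.

7.374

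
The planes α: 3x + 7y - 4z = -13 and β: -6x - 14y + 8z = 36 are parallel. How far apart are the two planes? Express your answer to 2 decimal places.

0.58

Rescale β by 1/(-2): 3x + 7y - 4z = -18. Then distance = |-13 − (-18)| / √74 ≈ 0.58.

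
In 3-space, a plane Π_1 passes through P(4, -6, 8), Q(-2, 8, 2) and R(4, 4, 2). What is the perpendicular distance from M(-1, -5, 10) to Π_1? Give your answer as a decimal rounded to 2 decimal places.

0.49

PQ = (-6, 14, -6), PR = (0, 10, -6); a normal to Π_1 is PQ × PR = (-24, -36, -60).
Using P: Π_1 has equation -24x - 36y - 60z = -360.
n·M − d = (-24)·(-1) + (-36)·(-5) + (-60)·(10) − (-360) = -36; |n| = √5472.
Distance = |-36| / √5472 = 36/√5472 ≈ 0.49.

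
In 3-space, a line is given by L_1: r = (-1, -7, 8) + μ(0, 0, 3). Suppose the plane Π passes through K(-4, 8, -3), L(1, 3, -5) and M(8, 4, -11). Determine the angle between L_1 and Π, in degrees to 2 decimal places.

KL = (5, -5, -2), KM = (12, -4, -8); a normal to Π is KL × KM = (32, 16, 40).
Using K: Π has equation 32x + 16y + 40z = -120.
sin θ = |n·v| / (|n||v|) = |120| / (√2880 · √9) = 0.74536.
θ ≈ 48.19°.

48.19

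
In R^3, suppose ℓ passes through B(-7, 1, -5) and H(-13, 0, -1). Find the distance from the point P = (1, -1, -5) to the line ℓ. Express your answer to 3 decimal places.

A direction vector for ℓ is H − B = (-6, -1, 4).
Taking (-7, 1, -5) on ℓ with direction v = (-6, -1, 4): w = P − (-7, 1, -5) = (8, -2, 0), and w × v = (-8, -32, -20).
Distance = |w × v| / |v| = √1488 / √53 ≈ 5.299.

5.299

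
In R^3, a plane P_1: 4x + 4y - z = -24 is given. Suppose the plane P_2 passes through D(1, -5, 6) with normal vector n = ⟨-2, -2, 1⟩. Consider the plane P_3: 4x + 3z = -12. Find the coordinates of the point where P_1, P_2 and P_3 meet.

P_2: n·r = n·D gives -2x - 2y + z = 14.
Solving the 3×3 linear system 4x + 4y - z = -24, -2x - 2y + z = 14, 4x + 3z = -12 (e.g. by elimination or Cramer's rule, determinant = 8) gives (-6, 1, 4).

(-6, 1, 4)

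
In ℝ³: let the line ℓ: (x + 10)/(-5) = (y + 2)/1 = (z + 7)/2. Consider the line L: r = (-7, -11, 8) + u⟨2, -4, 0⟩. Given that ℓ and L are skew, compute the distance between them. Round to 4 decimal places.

ℓ has direction (-5, 1, 2) through (-10, -2, -7).
Common perpendicular direction n = (-5, 1, 2) × (2, -4, 0) = (8, 4, 18).
With w = (-7, -11, 8) − (-10, -2, -7) = (3, -9, 15), w · n = 258.
Distance = |w · n| / |n| = |258| / √404 ≈ 12.8360.

12.8360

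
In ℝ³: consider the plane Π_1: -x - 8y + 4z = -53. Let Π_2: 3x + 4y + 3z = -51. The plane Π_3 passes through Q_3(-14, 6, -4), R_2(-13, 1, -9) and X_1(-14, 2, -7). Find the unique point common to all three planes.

Q_3R_2 = (1, -5, -5), Q_3X_1 = (0, -4, -3); a normal to Π_3 is Q_3R_2 × Q_3X_1 = (-5, 3, -4).
Using Q_3: Π_3 has equation -5x + 3y - 4z = 104.
Solving the 3×3 linear system -x - 8y + 4z = -53, 3x + 4y + 3z = -51, -5x + 3y - 4z = 104 (e.g. by elimination or Cramer's rule, determinant = 165) gives (-11, 3, -10).

(-11, 3, -10)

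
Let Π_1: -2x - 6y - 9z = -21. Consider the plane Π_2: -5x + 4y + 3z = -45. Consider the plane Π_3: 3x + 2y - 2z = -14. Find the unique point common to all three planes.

(6, -9, 7)

Solving the 3×3 linear system -2x - 6y - 9z = -21, -5x + 4y + 3z = -45, 3x + 2y - 2z = -14 (e.g. by elimination or Cramer's rule, determinant = 232) gives (6, -9, 7).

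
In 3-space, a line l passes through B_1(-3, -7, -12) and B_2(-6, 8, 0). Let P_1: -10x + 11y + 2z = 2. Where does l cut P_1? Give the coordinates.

(-4, -2, -8)

A direction vector for l is B_2 − B_1 = (-3, 15, 12).
Substitute r = (-3, -7, -12) + t(-3, 15, 12) into the plane: -71 + 219t = 2, so t = 1/3.
Intersection: (-3, -7, -12) + (1/3)·(-3, 15, 12) = (-4, -2, -8).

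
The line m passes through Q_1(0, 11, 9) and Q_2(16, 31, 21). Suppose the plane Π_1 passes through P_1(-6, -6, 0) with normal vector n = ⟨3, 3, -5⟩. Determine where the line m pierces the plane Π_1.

(-8, 1, 3)

A direction vector for m is Q_2 − Q_1 = (16, 20, 12).
Π_1: n·r = n·P_1 gives 3x + 3y - 5z = -36.
Substitute r = (0, 11, 9) + t(16, 20, 12) into the plane: -12 + 48t = -36, so t = -1/2.
Intersection: (0, 11, 9) + (-1/2)·(16, 20, 12) = (-8, 1, 3).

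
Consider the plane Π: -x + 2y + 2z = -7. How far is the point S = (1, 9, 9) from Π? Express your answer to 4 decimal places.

14.0000

n·S − d = (-1)·(1) + (2)·(9) + (2)·(9) − (-7) = 42; |n| = √9.
Distance = |42| / √9 = 42/√9 ≈ 14.0000.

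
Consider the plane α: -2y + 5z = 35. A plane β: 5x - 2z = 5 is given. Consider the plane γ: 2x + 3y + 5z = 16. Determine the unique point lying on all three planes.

(3, -5, 5)

Solving the 3×3 linear system -2y + 5z = 35, 5x - 2z = 5, 2x + 3y + 5z = 16 (e.g. by elimination or Cramer's rule, determinant = 133) gives (3, -5, 5).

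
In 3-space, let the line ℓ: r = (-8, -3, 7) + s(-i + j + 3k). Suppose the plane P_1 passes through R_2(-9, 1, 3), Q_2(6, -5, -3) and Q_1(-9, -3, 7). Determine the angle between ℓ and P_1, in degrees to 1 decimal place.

36.4

R_2Q_2 = (15, -6, -6), R_2Q_1 = (0, -4, 4); a normal to P_1 is R_2Q_2 × R_2Q_1 = (-48, -60, -60).
Using R_2: P_1 has equation -48x - 60y - 60z = 192.
sin θ = |n·v| / (|n||v|) = |-192| / (√9504 · √11) = 0.59382.
θ ≈ 36.4°.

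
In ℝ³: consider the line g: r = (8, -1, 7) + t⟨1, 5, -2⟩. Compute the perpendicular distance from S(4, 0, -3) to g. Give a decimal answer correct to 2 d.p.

10.11

Taking (8, -1, 7) on g with direction v = (1, 5, -2): w = S − (8, -1, 7) = (-4, 1, -10), and w × v = (48, -18, -21).
Distance = |w × v| / |v| = √3069 / √30 ≈ 10.11.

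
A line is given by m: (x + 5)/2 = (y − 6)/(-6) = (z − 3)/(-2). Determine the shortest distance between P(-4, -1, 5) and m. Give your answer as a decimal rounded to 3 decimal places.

4.200

m has direction (2, -6, -2) through (-5, 6, 3).
Taking (-5, 6, 3) on m with direction v = (2, -6, -2): w = P − (-5, 6, 3) = (1, -7, 2), and w × v = (26, 6, 8).
Distance = |w × v| / |v| = √776 / √44 ≈ 4.200.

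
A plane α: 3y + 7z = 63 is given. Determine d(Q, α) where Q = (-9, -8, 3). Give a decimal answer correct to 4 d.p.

n·Q − d = (0)·(-9) + (3)·(-8) + (7)·(3) − 63 = -66; |n| = √58.
Distance = |-66| / √58 = 66/√58 ≈ 8.6662.

8.6662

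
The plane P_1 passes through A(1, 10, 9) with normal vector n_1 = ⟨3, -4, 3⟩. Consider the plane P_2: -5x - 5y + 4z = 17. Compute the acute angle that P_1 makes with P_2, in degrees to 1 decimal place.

P_1: n_1·r = n_1·A gives 3x - 4y + 3z = -10.
cos θ = |n₁·n₂| / (|n₁||n₂|) = |17| / (√34 · √66).
θ = arccos(0.35887) ≈ 69.0°.

69.0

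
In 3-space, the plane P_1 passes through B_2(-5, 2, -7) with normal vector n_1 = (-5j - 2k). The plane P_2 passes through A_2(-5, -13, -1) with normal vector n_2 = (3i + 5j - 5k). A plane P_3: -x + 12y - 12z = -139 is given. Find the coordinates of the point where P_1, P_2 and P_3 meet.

(-5, -4, 8)

P_1: n_1·r = n_1·B_2 gives -5y - 2z = 4.
P_2: n_2·r = n_2·A_2 gives 3x + 5y - 5z = -75.
Solving the 3×3 linear system -5y - 2z = 4, 3x + 5y - 5z = -75, -x + 12y - 12z = -139 (e.g. by elimination or Cramer's rule, determinant = -287) gives (-5, -4, 8).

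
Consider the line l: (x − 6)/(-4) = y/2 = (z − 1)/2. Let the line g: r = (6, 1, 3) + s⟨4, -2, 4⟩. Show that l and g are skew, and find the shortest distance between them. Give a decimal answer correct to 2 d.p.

0.89

l has direction (-4, 2, 2) through (6, 0, 1).
Common perpendicular direction n = (-4, 2, 2) × (4, -2, 4) = (12, 24, 0).
With w = (6, 1, 3) − (6, 0, 1) = (0, 1, 2), w · n = 24.
Since n ≠ 0 the lines are not parallel, and w · n = 24 ≠ 0 so they do not intersect; hence they are skew.
Distance = |w · n| / |n| = |24| / √720 ≈ 0.89.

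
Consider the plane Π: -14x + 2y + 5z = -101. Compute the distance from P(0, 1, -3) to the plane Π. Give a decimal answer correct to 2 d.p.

n·P − d = (-14)·(0) + (2)·(1) + (5)·(-3) − (-101) = 88; |n| = √225.
Distance = |88| / √225 = 88/√225 ≈ 5.87.

5.87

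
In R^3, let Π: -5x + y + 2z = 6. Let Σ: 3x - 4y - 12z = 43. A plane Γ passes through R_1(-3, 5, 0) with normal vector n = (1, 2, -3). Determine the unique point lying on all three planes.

Γ: n·r = n·R_1 gives x + 2y - 3z = 7.
Solving the 3×3 linear system -5x + y + 2z = 6, 3x - 4y - 12z = 43, x + 2y - 3z = 7 (e.g. by elimination or Cramer's rule, determinant = -163) gives (-3, -1, -4).

(-3, -1, -4)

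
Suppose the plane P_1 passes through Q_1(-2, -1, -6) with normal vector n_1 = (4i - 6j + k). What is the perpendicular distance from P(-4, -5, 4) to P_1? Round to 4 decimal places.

3.5714

P_1: n_1·r = n_1·Q_1 gives 4x - 6y + z = -8.
n·P − d = (4)·(-4) + (-6)·(-5) + (1)·(4) − (-8) = 26; |n| = √53.
Distance = |26| / √53 = 26/√53 ≈ 3.5714.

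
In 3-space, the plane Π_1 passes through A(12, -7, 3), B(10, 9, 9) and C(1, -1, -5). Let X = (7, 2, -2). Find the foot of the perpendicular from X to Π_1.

(5, 1, 0)

AB = (-2, 16, 6), AC = (-11, 6, -8); a normal to Π_1 is AB × AC = (-164, -82, 164).
Using A: Π_1 has equation -164x - 82y + 164z = -902.
Foot = X − λn with λ = (n·X − d)/|n|² = (-1640 − (-902))/60516 = -1/82.
Foot = (7, 2, -2) − (-1/82)·(-164, -82, 164) = (5, 1, 0).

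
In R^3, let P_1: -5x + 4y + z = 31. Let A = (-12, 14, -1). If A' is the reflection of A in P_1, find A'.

(8, -2, -5)

λ = (n·A − d)/|n|² = (115 − 31)/42 = 2.
Reflection = A − 2λn = (-12, 14, -1) − 4·(-5, 4, 1) = (8, -2, -5).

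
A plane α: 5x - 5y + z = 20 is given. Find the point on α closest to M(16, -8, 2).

Foot = M − λn with λ = (n·M − d)/|n|² = (122 − 20)/51 = 2.
Foot = (16, -8, 2) − 2·(5, -5, 1) = (6, 2, 0).

(6, 2, 0)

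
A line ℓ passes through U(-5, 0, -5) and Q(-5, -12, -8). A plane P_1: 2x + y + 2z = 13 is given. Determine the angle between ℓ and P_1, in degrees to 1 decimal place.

A direction vector for ℓ is Q − U = (0, -12, -3).
sin θ = |n·v| / (|n||v|) = |-18| / (√9 · √153) = 0.48507.
θ ≈ 29.0°.

29.0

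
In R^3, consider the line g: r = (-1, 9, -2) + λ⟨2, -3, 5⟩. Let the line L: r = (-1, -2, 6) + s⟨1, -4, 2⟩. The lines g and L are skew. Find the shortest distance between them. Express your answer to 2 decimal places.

Common perpendicular direction n = (2, -3, 5) × (1, -4, 2) = (14, 1, -5).
With w = (-1, -2, 6) − (-1, 9, -2) = (0, -11, 8), w · n = -51.
Distance = |w · n| / |n| = |-51| / √222 ≈ 3.42.

3.42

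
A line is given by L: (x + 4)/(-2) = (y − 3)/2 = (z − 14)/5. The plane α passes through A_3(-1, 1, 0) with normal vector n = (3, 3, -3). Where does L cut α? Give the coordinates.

(2, -3, -1)

L has direction (-2, 2, 5) through (-4, 3, 14).
α: n·r = n·A_3 gives 3x + 3y - 3z = 0.
Substitute r = (-4, 3, 14) + t(-2, 2, 5) into the plane: -45 + (-15)t = 0, so t = -3.
Intersection: (-4, 3, 14) + (-3)·(-2, 2, 5) = (2, -3, -1).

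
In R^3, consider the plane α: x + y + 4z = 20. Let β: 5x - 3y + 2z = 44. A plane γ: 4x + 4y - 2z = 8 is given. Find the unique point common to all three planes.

Solving the 3×3 linear system x + y + 4z = 20, 5x - 3y + 2z = 44, 4x + 4y - 2z = 8 (e.g. by elimination or Cramer's rule, determinant = 144) gives (6, -2, 4).

(6, -2, 4)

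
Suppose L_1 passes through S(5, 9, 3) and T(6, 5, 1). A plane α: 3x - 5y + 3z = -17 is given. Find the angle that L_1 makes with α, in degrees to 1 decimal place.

A direction vector for L_1 is T − S = (1, -4, -2).
sin θ = |n·v| / (|n||v|) = |17| / (√43 · √21) = 0.56572.
θ ≈ 34.5°.

34.5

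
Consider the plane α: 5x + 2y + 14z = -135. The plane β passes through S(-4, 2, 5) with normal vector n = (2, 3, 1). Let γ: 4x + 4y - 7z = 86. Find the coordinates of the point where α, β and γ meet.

(-1, 5, -10)

β: n·r = n·S gives 2x + 3y + z = 3.
Solving the 3×3 linear system 5x + 2y + 14z = -135, 2x + 3y + z = 3, 4x + 4y - 7z = 86 (e.g. by elimination or Cramer's rule, determinant = -145) gives (-1, 5, -10).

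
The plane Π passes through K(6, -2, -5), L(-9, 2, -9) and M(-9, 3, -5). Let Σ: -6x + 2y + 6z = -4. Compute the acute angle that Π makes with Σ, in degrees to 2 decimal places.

KL = (-15, 4, -4), KM = (-15, 5, 0); a normal to Π is KL × KM = (20, 60, -15).
Using K: Π has equation 20x + 60y - 15z = 75.
cos θ = |n₁·n₂| / (|n₁||n₂|) = |-90| / (√4225 · √76).
θ = arccos(0.15883) ≈ 80.86°.

80.86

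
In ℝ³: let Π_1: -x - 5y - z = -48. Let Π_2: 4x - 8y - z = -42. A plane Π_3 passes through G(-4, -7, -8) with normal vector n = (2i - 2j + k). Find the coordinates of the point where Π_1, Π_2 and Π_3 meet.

Π_3: n·r = n·G gives 2x - 2y + z = -2.
Solving the 3×3 linear system -x - 5y - z = -48, 4x - 8y - z = -42, 2x - 2y + z = -2 (e.g. by elimination or Cramer's rule, determinant = 32) gives (6, 8, 2).

(6, 8, 2)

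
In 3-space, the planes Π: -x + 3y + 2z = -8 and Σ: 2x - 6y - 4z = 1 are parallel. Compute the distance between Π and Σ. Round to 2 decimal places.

Rescale Σ by 1/(-2): -x + 3y + 2z = -1/2. Then distance = |-8 − (-1/2)| / √14 ≈ 2.00.

2.00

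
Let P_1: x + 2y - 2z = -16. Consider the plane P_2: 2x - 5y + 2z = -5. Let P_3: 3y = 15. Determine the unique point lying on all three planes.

Solving the 3×3 linear system x + 2y - 2z = -16, 2x - 5y + 2z = -5, 3y = 15 (e.g. by elimination or Cramer's rule, determinant = -18) gives (-2, 5, 12).

(-2, 5, 12)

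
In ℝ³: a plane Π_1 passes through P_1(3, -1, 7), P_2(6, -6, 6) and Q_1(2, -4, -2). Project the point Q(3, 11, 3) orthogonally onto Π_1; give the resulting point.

P_1P_2 = (3, -5, -1), P_1Q_1 = (-1, -3, -9); a normal to Π_1 is P_1P_2 × P_1Q_1 = (42, 28, -14).
Using P_1: Π_1 has equation 42x + 28y - 14z = 0.
Foot = Q − λn with λ = (n·Q − d)/|n|² = (392 − 0)/2744 = 1/7.
Foot = (3, 11, 3) − (1/7)·(42, 28, -14) = (-3, 7, 5).

(-3, 7, 5)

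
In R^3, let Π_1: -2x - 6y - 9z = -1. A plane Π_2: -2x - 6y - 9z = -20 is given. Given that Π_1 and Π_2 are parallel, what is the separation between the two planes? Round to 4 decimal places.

Same normal n = (-2, -6, -9) with |n| = √121; distance = |-1 − (-20)| / |n| = 19/√121 ≈ 1.7273.

1.7273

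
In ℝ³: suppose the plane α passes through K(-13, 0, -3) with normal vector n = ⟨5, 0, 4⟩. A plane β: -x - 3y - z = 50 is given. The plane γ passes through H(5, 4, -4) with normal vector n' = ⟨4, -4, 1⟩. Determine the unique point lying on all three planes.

(-9, -11, -8)

α: n·r = n·K gives 5x + 4z = -77.
γ: n'·r = n'·H gives 4x - 4y + z = 0.
Solving the 3×3 linear system 5x + 4z = -77, -x - 3y - z = 50, 4x - 4y + z = 0 (e.g. by elimination or Cramer's rule, determinant = 29) gives (-9, -11, -8).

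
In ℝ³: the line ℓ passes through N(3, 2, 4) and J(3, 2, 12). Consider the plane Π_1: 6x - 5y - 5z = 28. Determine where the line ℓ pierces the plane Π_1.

(3, 2, -4)

A direction vector for ℓ is J − N = (0, 0, 8).
Substitute r = (3, 2, 4) + t(0, 0, 8) into the plane: -12 + (-40)t = 28, so t = -1.
Intersection: (3, 2, 4) + (-1)·(0, 0, 8) = (3, 2, -4).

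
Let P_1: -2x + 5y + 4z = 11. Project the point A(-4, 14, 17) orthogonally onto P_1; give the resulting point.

Foot = A − λn with λ = (n·A − d)/|n|² = (146 − 11)/45 = 3.
Foot = (-4, 14, 17) − 3·(-2, 5, 4) = (2, -1, 5).

(2, -1, 5)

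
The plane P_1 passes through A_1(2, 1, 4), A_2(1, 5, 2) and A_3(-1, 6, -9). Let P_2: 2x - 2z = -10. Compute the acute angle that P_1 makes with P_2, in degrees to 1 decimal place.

36.6

A_1A_2 = (-1, 4, -2), A_1A_3 = (-3, 5, -13); a normal to P_1 is A_1A_2 × A_1A_3 = (-42, -7, 7).
Using A_1: P_1 has equation -42x - 7y + 7z = -63.
cos θ = |n₁·n₂| / (|n₁||n₂|) = |-98| / (√1862 · √8).
θ = arccos(0.80296) ≈ 36.6°.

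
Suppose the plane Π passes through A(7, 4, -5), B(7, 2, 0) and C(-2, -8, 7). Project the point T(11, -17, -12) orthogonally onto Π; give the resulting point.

(-1, -2, -6)

AB = (0, -2, 5), AC = (-9, -12, 12); a normal to Π is AB × AC = (36, -45, -18).
Using A: Π has equation 36x - 45y - 18z = 162.
Foot = T − λn with λ = (n·T − d)/|n|² = (1377 − 162)/3645 = 1/3.
Foot = (11, -17, -12) − (1/3)·(36, -45, -18) = (-1, -2, -6).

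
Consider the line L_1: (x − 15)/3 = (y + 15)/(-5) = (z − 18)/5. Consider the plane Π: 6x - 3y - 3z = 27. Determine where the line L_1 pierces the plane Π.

L_1 has direction (3, -5, 5) through (15, -15, 18).
Substitute r = (15, -15, 18) + t(3, -5, 5) into the plane: 81 + 18t = 27, so t = -3.
Intersection: (15, -15, 18) + (-3)·(3, -5, 5) = (6, 0, 3).

(6, 0, 3)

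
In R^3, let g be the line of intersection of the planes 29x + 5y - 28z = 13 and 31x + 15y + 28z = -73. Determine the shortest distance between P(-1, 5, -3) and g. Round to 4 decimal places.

Direction of g: (29, 5, -28) × (31, 15, 28) = (560, -1680, 280).
A point on g: solving the two plane equations with x = 0 gives (0, -3, -1).
Taking (0, -3, -1) on g with direction v = (560, -1680, 280): w = P − (0, -3, -1) = (-1, 8, -2), and w × v = (-1120, -840, -2800).
Distance = |w × v| / |v| = √9800000 / √3214400 ≈ 1.7461.

1.7461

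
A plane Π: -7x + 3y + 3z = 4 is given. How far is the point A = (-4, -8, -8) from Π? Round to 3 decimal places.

2.932

n·A − d = (-7)·(-4) + (3)·(-8) + (3)·(-8) − 4 = -24; |n| = √67.
Distance = |-24| / √67 = 24/√67 ≈ 2.932.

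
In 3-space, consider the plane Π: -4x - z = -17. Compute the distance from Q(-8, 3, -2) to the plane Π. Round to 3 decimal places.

12.369

n·Q − d = (-4)·(-8) + (0)·(3) + (-1)·(-2) − (-17) = 51; |n| = √17.
Distance = |51| / √17 = 51/√17 ≈ 12.369.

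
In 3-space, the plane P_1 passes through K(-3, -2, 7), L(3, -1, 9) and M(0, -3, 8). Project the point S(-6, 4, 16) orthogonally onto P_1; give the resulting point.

(-3, 4, 7)

KL = (6, 1, 2), KM = (3, -1, 1); a normal to P_1 is KL × KM = (3, 0, -9).
Using K: P_1 has equation 3x - 9z = -72.
Foot = S − λn with λ = (n·S − d)/|n|² = (-162 − (-72))/90 = -1.
Foot = (-6, 4, 16) − (-1)·(3, 0, -9) = (-3, 4, 7).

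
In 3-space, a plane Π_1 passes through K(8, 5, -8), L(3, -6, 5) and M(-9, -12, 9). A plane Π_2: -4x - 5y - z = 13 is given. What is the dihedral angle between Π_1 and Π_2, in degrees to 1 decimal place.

54.9

KL = (-5, -11, 13), KM = (-17, -17, 17); a normal to Π_1 is KL × KM = (34, -136, -102).
Using K: Π_1 has equation 34x - 136y - 102z = 408.
cos θ = |n₁·n₂| / (|n₁||n₂|) = |646| / (√30056 · √42).
θ = arccos(0.57497) ≈ 54.9°.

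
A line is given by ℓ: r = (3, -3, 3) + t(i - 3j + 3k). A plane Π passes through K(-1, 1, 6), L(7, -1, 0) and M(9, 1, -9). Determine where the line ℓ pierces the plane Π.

KL = (8, -2, -6), KM = (10, 0, -15); a normal to Π is KL × KM = (30, 60, 20).
Using K: Π has equation 30x + 60y + 20z = 150.
Substitute r = (3, -3, 3) + t(1, -3, 3) into the plane: -30 + (-90)t = 150, so t = -2.
Intersection: (3, -3, 3) + (-2)·(1, -3, 3) = (1, 3, -3).

(1, 3, -3)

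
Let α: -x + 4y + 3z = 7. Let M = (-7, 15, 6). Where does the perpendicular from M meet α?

(-4, 3, -3)

Foot = M − λn with λ = (n·M − d)/|n|² = (85 − 7)/26 = 3.
Foot = (-7, 15, 6) − 3·(-1, 4, 3) = (-4, 3, -3).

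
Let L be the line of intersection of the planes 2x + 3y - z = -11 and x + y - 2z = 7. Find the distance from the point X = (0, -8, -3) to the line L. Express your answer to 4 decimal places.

Direction of L: (2, 3, -1) × (1, 1, -2) = (-5, 3, -1).
A point on L: solving the two plane equations with x = -8 gives (-8, -1, -8).
Taking (-8, -1, -8) on L with direction v = (-5, 3, -1): w = X − (-8, -1, -8) = (8, -7, 5), and w × v = (-8, -17, -11).
Distance = |w × v| / |v| = √474 / √35 ≈ 3.6801.

3.6801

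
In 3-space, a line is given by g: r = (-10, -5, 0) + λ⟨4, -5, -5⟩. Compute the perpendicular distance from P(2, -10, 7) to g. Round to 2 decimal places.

Taking (-10, -5, 0) on g with direction v = (4, -5, -5): w = P − (-10, -5, 0) = (12, -5, 7), and w × v = (60, 88, -40).
Distance = |w × v| / |v| = √12944 / √66 ≈ 14.00.

14.00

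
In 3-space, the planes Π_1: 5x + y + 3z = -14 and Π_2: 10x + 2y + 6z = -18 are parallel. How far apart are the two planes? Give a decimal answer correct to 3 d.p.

0.845

Rescale Π_2 by 1/2: 5x + y + 3z = -9. Then distance = |-14 − (-9)| / √35 ≈ 0.845.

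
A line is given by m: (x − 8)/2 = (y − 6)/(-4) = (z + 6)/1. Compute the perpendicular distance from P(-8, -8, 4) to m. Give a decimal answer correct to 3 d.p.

m has direction (2, -4, 1) through (8, 6, -6).
Taking (8, 6, -6) on m with direction v = (2, -4, 1): w = P − (8, 6, -6) = (-16, -14, 10), and w × v = (26, 36, 92).
Distance = |w × v| / |v| = √10436 / √21 ≈ 22.292.

22.292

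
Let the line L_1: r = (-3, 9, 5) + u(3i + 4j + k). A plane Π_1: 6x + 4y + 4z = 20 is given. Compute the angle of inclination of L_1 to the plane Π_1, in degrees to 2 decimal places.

64.65

sin θ = |n·v| / (|n||v|) = |38| / (√68 · √26) = 0.90374.
θ ≈ 64.65°.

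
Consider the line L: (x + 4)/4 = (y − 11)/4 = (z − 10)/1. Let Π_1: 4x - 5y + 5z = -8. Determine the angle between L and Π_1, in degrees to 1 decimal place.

1.2

L has direction (4, 4, 1) through (-4, 11, 10).
sin θ = |n·v| / (|n||v|) = |1| / (√66 · √33) = 0.02143.
θ ≈ 1.2°.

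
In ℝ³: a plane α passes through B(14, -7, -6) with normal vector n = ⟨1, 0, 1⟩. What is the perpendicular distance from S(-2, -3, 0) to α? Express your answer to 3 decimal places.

7.071

α: n·r = n·B gives x + z = 8.
n·S − d = (1)·(-2) + (0)·(-3) + (1)·(0) − 8 = -10; |n| = √2.
Distance = |-10| / √2 = 10/√2 ≈ 7.071.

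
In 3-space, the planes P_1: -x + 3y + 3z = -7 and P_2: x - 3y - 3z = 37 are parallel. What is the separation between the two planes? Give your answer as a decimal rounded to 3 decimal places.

6.882

Rescale P_2 by 1/(-1): -x + 3y + 3z = -37. Then distance = |-7 − (-37)| / √19 ≈ 6.882.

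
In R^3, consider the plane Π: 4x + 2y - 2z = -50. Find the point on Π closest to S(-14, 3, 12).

Foot = S − λn with λ = (n·S − d)/|n|² = (-74 − (-50))/24 = -1.
Foot = (-14, 3, 12) − (-1)·(4, 2, -2) = (-10, 5, 10).

(-10, 5, 10)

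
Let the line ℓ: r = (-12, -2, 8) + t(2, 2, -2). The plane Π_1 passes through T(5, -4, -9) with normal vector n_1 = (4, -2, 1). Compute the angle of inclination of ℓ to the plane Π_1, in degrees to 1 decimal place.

Π_1: n_1·r = n_1·T gives 4x - 2y + z = 19.
sin θ = |n·v| / (|n||v|) = |2| / (√21 · √12) = 0.12599.
θ ≈ 7.2°.

7.2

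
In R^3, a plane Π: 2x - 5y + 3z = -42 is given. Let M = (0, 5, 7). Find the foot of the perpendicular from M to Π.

(-2, 10, 4)

Foot = M − λn with λ = (n·M − d)/|n|² = (-4 − (-42))/38 = 1.
Foot = (0, 5, 7) − 1·(2, -5, 3) = (-2, 10, 4).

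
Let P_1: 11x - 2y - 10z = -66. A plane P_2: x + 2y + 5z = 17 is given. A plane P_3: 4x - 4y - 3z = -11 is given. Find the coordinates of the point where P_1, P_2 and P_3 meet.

(-2, -3, 5)

Solving the 3×3 linear system 11x - 2y - 10z = -66, x + 2y + 5z = 17, 4x - 4y - 3z = -11 (e.g. by elimination or Cramer's rule, determinant = 228) gives (-2, -3, 5).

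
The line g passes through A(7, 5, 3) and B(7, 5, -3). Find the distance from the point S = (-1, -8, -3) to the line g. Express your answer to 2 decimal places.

15.26

A direction vector for g is B − A = (0, 0, -6).
Taking (7, 5, 3) on g with direction v = (0, 0, -6): w = S − (7, 5, 3) = (-8, -13, -6), and w × v = (78, -48, 0).
Distance = |w × v| / |v| = √8388 / √36 ≈ 15.26.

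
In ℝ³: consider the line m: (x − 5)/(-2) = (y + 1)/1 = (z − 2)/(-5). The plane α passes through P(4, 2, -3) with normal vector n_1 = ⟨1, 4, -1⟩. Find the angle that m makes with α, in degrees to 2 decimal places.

m has direction (-2, 1, -5) through (5, -1, 2).
α: n_1·r = n_1·P gives x + 4y - z = 15.
sin θ = |n·v| / (|n||v|) = |7| / (√18 · √30) = 0.30123.
θ ≈ 17.53°.

17.53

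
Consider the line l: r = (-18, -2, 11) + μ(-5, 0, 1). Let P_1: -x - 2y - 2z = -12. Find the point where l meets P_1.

Substitute r = (-18, -2, 11) + t(-5, 0, 1) into the plane: 0 + 3t = -12, so t = -4.
Intersection: (-18, -2, 11) + (-4)·(-5, 0, 1) = (2, -2, 7).

(2, -2, 7)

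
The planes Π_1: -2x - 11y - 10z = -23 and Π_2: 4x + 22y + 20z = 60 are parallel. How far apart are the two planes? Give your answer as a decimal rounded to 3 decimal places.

Rescale Π_2 by 1/(-2): -2x - 11y - 10z = -30. Then distance = |-23 − (-30)| / √225 ≈ 0.467.

0.467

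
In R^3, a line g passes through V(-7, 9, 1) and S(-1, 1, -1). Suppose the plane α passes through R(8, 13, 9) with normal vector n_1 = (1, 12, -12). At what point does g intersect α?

(-4, 5, 0)

A direction vector for g is S − V = (6, -8, -2).
α: n_1·r = n_1·R gives x + 12y - 12z = 56.
Substitute r = (-7, 9, 1) + t(6, -8, -2) into the plane: 89 + (-66)t = 56, so t = 1/2.
Intersection: (-7, 9, 1) + (1/2)·(6, -8, -2) = (-4, 5, 0).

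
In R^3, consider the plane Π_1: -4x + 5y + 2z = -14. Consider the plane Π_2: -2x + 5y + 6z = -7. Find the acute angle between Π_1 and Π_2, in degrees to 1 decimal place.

33.7

cos θ = |n₁·n₂| / (|n₁||n₂|) = |45| / (√45 · √65).
θ = arccos(0.83205) ≈ 33.7°.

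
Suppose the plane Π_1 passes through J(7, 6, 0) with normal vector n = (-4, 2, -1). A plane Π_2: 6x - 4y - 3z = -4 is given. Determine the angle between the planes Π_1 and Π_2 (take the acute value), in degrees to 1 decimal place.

35.9

Π_1: n·r = n·J gives -4x + 2y - z = -16.
cos θ = |n₁·n₂| / (|n₁||n₂|) = |-29| / (√21 · √61).
θ = arccos(0.81026) ≈ 35.9°.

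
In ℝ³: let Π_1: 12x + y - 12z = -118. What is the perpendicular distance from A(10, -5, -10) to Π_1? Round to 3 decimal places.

n·A − d = (12)·(10) + (1)·(-5) + (-12)·(-10) − (-118) = 353; |n| = √289.
Distance = |353| / √289 = 353/√289 ≈ 20.765.

20.765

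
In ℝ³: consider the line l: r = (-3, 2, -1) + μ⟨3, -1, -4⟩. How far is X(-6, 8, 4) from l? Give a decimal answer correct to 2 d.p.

Taking (-3, 2, -1) on l with direction v = (3, -1, -4): w = X − (-3, 2, -1) = (-3, 6, 5), and w × v = (-19, 3, -15).
Distance = |w × v| / |v| = √595 / √26 ≈ 4.78.

4.78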